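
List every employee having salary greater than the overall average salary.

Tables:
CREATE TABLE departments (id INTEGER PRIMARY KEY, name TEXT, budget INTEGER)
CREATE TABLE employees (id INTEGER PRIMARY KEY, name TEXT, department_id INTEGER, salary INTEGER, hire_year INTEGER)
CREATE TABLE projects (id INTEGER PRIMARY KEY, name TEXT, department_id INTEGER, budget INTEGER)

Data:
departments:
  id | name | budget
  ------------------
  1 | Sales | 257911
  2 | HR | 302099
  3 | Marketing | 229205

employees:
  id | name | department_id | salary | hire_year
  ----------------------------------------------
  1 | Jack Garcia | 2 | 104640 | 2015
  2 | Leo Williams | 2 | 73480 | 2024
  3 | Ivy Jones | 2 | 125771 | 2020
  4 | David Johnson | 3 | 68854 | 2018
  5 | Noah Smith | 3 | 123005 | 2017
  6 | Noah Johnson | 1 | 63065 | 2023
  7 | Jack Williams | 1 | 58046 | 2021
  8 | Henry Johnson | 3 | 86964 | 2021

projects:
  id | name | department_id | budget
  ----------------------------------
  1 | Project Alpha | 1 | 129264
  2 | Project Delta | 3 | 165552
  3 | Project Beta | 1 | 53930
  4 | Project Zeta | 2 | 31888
SELECT name, salary FROM employees WHERE salary > (SELECT AVG(salary) FROM employees)

Execution result:
name | salary
Jack Garcia | 104640
Ivy Jones | 125771
Noah Smith | 123005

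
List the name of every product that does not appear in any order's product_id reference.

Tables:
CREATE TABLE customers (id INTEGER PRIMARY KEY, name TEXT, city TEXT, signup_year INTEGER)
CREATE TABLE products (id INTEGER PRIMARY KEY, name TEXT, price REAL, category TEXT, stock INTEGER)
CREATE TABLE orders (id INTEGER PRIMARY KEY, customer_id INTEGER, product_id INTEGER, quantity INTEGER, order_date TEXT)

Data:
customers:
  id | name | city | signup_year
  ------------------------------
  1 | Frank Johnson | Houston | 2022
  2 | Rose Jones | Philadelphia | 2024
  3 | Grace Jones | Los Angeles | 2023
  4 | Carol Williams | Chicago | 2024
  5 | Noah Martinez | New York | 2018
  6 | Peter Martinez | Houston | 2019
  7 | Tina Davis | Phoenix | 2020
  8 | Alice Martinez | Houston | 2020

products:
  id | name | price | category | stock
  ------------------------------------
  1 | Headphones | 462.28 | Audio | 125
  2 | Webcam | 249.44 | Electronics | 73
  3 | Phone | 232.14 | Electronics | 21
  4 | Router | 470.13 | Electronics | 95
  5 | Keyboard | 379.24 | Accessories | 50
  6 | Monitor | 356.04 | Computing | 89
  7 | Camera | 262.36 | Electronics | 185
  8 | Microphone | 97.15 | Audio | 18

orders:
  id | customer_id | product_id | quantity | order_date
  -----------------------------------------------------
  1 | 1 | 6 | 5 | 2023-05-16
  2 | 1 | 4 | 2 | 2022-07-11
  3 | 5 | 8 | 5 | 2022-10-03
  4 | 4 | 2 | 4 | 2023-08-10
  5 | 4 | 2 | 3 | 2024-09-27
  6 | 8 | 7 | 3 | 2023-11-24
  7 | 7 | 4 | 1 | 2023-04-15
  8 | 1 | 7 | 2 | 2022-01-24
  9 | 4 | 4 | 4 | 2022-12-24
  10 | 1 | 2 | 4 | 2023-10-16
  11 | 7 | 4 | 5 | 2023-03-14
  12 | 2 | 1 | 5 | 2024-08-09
SELECT p.name FROM products p LEFT JOIN orders c ON c.product_id = p.id WHERE c.id IS NULL

Execution result:
name
Phone
Keyboard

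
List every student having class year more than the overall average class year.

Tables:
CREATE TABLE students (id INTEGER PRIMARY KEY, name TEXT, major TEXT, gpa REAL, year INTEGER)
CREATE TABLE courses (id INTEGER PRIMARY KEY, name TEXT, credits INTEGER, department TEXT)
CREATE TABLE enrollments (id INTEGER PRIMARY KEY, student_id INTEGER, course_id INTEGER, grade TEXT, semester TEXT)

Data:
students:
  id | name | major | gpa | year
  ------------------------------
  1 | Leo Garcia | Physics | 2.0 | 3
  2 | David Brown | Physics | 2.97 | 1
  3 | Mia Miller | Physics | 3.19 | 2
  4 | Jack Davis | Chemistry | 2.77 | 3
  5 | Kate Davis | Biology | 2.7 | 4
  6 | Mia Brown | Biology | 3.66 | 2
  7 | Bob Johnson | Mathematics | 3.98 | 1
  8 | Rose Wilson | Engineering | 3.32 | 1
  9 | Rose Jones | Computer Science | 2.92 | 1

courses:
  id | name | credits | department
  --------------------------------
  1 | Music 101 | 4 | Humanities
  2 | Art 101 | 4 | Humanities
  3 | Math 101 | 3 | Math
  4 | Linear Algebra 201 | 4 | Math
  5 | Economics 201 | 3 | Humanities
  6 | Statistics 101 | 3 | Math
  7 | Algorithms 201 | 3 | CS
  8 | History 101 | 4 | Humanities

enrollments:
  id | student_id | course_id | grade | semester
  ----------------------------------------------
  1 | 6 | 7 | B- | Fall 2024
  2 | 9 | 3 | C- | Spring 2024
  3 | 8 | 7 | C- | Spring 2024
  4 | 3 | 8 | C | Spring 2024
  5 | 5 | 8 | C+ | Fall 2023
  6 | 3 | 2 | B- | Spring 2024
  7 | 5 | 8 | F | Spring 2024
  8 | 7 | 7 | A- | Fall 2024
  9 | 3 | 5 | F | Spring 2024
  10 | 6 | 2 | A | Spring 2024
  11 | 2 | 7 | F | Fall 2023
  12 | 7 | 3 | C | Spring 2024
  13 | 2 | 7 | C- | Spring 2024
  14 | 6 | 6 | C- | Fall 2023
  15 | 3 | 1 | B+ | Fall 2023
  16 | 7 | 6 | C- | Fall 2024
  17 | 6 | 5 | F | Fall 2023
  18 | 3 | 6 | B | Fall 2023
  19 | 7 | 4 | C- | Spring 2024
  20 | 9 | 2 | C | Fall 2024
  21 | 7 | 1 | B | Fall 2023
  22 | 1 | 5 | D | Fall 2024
SELECT name, year FROM students WHERE year > (SELECT AVG(year) FROM students)

Execution result:
name | year
Leo Garcia | 3
Jack Davis | 3
Kate Davis | 4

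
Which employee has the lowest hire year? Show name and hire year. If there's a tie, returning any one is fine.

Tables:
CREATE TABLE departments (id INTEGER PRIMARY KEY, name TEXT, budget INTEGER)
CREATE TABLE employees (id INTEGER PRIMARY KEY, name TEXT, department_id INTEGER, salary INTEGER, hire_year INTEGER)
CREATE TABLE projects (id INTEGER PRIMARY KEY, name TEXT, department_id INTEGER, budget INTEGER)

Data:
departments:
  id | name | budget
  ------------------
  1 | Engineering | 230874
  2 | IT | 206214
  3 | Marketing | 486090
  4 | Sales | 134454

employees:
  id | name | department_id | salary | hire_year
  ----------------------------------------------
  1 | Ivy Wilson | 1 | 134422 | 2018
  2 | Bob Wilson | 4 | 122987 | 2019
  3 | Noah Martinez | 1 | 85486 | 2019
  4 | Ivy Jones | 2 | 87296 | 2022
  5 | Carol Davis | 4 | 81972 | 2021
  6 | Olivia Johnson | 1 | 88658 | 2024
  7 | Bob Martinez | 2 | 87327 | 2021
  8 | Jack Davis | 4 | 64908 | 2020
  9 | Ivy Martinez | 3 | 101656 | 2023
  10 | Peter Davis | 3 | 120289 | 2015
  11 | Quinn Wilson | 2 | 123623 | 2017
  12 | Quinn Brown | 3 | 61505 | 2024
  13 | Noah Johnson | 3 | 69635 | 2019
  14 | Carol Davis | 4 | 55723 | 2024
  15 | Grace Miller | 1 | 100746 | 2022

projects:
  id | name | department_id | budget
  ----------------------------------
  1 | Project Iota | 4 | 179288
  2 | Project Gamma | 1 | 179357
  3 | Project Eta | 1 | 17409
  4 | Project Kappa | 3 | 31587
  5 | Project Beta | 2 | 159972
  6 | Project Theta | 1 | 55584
SELECT name, hire_year FROM employees ORDER BY hire_year ASC LIMIT 1

Execution result:
name | hire_year
Peter Davis | 2015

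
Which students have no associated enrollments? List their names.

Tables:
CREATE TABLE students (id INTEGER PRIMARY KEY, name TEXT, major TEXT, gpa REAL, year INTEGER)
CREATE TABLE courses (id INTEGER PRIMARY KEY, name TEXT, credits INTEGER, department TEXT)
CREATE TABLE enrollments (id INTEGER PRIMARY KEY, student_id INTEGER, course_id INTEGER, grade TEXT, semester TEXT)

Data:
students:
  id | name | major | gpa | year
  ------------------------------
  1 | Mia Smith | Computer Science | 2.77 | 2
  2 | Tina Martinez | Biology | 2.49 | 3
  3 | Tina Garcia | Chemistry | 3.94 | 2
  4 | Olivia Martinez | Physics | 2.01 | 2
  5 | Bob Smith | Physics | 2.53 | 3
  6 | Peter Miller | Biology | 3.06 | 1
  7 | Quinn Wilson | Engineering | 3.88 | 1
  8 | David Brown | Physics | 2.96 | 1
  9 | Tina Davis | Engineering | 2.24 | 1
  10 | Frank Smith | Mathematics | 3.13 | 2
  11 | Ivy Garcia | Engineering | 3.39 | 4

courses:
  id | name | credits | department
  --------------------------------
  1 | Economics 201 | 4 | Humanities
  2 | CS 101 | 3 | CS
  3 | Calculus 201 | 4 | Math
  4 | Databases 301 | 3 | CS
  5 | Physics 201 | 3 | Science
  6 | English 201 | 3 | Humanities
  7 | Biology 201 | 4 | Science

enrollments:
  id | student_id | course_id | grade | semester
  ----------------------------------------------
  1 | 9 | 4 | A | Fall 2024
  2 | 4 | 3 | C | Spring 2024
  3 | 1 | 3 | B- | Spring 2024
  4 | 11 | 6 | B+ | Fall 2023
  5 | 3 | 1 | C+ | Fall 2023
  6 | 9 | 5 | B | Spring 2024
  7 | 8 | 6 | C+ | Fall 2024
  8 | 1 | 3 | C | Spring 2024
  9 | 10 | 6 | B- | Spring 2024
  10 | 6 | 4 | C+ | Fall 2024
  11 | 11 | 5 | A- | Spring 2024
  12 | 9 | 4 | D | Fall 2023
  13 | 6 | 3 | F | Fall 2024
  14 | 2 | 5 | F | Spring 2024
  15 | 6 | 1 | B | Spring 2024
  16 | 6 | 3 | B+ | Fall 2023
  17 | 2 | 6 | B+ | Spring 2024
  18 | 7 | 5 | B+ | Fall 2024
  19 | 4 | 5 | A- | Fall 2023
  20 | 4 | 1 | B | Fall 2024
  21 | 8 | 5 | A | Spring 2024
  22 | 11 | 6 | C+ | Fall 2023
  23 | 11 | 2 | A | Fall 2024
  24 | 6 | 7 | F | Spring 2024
SELECT p.name FROM students p LEFT JOIN enrollments c ON c.student_id = p.id WHERE c.id IS NULL

Execution result:
Bob Smith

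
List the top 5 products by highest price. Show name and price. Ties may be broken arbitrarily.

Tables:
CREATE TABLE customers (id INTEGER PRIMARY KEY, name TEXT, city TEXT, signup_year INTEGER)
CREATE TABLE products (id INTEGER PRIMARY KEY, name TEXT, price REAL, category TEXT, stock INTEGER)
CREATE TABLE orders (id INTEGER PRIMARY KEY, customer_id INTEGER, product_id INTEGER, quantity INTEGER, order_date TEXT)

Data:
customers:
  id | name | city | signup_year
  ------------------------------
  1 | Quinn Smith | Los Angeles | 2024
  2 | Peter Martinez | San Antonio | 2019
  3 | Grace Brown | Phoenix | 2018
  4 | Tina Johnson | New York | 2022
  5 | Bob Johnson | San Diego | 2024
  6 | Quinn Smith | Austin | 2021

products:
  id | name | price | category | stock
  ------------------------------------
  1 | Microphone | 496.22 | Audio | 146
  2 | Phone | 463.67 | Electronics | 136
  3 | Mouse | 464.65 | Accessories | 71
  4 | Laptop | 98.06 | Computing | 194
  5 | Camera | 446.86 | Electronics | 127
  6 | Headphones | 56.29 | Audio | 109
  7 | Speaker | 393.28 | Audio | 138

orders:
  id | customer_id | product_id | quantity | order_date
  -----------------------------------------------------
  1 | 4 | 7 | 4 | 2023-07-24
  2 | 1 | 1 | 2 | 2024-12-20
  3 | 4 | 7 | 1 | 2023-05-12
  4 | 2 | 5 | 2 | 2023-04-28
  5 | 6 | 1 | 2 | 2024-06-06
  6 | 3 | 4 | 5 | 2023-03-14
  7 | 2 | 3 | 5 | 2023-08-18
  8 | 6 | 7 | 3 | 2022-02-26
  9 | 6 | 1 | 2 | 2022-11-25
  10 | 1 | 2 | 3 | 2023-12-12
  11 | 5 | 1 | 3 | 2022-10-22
SELECT name, price FROM products ORDER BY price DESC LIMIT 5

Execution result:
name | price
Microphone | 496.22
Mouse | 464.65
Phone | 463.67
Camera | 446.86
Speaker | 393.28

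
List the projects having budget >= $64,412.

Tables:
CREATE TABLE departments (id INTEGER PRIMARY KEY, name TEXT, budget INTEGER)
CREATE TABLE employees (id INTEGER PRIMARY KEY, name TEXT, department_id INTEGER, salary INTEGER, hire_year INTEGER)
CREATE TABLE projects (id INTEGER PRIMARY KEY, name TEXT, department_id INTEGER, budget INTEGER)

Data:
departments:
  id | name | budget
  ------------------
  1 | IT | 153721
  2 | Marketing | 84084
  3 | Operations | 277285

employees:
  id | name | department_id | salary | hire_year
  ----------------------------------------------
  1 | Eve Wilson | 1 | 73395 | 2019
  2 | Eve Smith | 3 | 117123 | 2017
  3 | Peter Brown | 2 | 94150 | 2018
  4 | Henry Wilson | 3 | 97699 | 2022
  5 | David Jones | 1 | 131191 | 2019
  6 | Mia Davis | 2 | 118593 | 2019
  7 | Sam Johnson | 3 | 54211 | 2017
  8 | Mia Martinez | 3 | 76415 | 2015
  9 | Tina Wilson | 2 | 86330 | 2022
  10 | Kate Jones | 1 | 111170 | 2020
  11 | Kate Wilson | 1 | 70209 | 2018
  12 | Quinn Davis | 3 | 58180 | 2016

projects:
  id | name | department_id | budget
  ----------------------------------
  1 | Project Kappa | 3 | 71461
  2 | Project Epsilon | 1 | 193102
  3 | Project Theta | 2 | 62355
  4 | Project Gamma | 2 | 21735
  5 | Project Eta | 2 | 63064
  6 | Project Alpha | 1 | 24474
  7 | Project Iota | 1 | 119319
SELECT name, budget FROM projects WHERE budget >= 64412

Execution result:
name | budget
Project Kappa | 71461
Project Epsilon | 193102
Project Iota | 119319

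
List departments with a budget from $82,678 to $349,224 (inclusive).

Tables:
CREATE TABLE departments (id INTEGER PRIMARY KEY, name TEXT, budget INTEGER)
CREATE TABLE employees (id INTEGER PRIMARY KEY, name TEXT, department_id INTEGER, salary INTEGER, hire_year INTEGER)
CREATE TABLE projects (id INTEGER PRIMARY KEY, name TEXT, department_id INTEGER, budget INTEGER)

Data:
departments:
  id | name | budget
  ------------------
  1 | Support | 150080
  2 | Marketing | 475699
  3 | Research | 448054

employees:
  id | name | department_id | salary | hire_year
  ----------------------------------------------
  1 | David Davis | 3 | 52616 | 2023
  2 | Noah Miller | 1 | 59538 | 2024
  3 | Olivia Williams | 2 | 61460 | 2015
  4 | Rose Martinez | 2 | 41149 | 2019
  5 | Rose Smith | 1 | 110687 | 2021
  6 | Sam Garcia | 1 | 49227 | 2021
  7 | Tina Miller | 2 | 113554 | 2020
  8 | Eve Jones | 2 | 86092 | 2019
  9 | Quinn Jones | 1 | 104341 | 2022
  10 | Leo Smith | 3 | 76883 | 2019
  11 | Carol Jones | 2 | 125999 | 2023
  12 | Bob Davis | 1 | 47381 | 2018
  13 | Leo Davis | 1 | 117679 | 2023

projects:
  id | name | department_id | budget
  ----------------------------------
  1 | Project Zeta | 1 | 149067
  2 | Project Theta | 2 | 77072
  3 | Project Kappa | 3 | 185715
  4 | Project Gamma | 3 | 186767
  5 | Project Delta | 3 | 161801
SELECT name, budget FROM departments WHERE budget BETWEEN 82678 AND 349224

Execution result:
name | budget
Support | 150080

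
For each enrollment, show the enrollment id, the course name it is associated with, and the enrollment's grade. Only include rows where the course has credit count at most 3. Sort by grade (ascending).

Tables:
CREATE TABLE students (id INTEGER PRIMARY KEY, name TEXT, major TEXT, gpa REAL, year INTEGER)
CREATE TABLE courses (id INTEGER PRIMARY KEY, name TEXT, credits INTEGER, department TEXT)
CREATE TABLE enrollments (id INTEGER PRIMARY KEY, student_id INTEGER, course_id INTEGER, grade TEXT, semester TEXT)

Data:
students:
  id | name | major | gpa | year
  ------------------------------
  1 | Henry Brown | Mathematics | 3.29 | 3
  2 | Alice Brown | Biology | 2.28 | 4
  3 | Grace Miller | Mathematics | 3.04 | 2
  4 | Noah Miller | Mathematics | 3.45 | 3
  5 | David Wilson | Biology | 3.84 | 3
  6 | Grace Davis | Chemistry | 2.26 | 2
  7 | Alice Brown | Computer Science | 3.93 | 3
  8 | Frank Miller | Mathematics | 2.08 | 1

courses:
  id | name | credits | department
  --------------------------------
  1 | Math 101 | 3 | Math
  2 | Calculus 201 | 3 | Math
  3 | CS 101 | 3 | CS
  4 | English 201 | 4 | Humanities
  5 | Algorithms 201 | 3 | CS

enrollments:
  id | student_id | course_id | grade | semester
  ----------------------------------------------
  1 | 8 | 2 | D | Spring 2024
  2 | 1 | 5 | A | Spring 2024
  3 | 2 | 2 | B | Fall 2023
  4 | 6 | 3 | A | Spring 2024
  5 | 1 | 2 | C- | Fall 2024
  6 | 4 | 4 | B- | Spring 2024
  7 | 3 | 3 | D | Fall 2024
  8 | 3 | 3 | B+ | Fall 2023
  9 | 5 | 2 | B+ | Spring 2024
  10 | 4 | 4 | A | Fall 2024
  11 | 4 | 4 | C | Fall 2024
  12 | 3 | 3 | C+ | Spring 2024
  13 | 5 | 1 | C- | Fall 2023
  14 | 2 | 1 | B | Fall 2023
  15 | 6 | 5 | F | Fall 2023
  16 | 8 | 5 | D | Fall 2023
SELECT c.id, p.name AS course, c.grade FROM enrollments c JOIN courses p ON c.course_id = p.id WHERE p.credits <= 3 ORDER BY c.grade ASC

Execution result:
id | course | grade
2 | Algorithms 201 | A
4 | CS 101 | A
3 | Calculus 201 | B
14 | Math 101 | B
8 | CS 101 | B+
9 | Calculus 201 | B+
12 | CS 101 | C+
5 | Calculus 201 | C-
13 | Math 101 | C-
1 | Calculus 201 | D
7 | CS 101 | D
16 | Algorithms 201 | D
15 | Algorithms 201 | F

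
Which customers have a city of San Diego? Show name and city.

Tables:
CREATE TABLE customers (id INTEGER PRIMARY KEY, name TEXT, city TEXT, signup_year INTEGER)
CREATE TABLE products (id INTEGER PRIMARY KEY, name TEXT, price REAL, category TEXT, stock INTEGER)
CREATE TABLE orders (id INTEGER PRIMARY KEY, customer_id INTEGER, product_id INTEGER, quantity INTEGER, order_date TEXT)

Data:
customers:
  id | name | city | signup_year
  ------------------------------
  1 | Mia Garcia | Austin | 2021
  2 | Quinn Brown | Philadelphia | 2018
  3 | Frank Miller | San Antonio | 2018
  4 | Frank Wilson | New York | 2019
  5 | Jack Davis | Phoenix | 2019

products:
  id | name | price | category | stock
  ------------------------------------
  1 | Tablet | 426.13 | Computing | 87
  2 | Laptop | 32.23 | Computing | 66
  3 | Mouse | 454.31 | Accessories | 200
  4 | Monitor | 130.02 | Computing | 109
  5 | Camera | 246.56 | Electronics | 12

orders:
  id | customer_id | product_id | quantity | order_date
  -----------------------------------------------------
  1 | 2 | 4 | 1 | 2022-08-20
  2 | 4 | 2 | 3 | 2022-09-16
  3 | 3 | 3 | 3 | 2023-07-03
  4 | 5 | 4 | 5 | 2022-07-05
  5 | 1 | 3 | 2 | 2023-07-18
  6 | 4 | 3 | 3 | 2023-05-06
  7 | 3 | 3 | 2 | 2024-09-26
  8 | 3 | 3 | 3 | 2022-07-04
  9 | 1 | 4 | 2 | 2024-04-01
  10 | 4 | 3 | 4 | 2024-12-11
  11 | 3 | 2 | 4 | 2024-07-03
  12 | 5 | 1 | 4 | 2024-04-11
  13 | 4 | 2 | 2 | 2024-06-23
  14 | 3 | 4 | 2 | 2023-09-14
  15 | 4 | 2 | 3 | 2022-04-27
SELECT name, city FROM customers WHERE city = 'San Diego'

Execution result:
(no rows)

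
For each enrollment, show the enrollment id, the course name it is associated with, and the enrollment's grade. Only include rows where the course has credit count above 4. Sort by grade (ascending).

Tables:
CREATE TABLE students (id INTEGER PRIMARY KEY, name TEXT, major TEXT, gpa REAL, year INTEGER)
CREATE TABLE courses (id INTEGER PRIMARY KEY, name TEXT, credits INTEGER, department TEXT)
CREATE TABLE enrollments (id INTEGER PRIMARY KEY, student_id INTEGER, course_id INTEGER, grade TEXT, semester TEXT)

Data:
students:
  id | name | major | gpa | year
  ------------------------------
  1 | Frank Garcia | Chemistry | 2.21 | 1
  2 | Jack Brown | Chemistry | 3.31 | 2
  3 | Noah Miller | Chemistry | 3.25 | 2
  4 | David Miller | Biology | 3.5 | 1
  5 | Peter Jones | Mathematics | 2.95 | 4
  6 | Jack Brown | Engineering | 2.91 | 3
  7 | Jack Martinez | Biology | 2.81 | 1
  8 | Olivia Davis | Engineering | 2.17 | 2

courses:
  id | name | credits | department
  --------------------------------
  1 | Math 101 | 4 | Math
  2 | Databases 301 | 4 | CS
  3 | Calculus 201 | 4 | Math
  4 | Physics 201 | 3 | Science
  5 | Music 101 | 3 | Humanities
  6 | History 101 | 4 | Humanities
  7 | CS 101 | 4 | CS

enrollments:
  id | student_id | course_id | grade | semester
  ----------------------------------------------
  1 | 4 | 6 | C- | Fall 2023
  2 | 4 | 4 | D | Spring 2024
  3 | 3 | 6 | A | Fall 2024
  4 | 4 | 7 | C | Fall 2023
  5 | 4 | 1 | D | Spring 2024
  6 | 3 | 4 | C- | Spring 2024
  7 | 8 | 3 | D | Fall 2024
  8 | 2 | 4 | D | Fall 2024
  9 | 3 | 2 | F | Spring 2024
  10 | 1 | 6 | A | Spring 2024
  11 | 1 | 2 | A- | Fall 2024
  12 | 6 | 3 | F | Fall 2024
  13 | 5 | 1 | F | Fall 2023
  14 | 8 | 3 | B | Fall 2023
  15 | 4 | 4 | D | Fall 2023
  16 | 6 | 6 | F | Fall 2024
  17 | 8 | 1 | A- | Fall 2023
SELECT c.id, p.name AS course, c.grade FROM enrollments c JOIN courses p ON c.course_id = p.id WHERE p.credits > 4 ORDER BY c.grade ASC

Execution result:
(no rows)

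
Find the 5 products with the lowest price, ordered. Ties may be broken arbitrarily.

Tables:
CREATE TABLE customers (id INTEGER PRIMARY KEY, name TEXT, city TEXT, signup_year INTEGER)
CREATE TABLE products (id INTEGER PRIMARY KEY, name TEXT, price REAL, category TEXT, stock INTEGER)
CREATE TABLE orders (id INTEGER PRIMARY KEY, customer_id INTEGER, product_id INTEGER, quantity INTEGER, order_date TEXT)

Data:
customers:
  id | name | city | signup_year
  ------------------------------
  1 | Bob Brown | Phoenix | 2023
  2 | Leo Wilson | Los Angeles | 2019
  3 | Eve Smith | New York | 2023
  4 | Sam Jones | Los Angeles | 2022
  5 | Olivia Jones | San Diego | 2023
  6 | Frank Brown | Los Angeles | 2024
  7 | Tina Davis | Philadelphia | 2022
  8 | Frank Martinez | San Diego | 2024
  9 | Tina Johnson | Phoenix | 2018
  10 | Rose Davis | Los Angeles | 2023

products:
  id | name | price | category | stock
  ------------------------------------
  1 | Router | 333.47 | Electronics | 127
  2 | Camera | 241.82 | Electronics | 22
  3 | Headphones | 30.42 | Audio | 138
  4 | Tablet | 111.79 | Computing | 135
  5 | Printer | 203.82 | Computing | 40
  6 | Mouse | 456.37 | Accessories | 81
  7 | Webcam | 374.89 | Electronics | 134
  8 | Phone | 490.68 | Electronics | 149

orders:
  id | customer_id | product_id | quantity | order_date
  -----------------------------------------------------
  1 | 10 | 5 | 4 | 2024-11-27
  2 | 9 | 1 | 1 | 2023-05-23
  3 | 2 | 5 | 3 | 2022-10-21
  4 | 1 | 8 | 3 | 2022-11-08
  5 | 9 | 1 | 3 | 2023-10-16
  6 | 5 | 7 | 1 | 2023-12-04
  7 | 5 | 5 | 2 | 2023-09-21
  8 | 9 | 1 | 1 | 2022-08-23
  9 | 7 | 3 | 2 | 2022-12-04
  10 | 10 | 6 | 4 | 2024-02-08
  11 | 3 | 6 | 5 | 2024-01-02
SELECT name, price FROM products ORDER BY price ASC LIMIT 5

Execution result:
name | price
Headphones | 30.42
Tablet | 111.79
Printer | 203.82
Camera | 241.82
Router | 333.47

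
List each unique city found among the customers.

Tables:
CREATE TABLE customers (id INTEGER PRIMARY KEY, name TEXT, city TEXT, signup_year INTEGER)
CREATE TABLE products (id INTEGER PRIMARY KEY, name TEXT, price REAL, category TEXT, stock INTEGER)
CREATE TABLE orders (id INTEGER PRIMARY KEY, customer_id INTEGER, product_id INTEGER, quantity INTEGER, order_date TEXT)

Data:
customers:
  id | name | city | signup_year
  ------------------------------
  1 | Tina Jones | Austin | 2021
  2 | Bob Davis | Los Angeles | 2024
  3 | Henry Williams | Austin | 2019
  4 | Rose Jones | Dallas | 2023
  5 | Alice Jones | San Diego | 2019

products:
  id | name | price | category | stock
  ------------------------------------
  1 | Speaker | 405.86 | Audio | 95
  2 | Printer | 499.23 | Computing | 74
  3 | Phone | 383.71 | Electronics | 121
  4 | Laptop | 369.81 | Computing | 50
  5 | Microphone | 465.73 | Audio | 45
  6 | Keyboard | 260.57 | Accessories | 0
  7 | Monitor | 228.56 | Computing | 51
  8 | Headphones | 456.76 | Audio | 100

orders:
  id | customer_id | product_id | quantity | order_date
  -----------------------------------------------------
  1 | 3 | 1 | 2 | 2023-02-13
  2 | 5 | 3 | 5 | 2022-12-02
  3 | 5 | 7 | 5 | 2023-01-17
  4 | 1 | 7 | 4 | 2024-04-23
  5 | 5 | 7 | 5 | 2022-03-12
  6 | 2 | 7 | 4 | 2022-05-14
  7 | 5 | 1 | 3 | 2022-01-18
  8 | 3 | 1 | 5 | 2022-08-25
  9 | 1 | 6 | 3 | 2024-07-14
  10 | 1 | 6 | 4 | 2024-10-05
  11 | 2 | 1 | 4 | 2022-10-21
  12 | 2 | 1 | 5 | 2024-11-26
SELECT DISTINCT city FROM customers

Execution result:
city
Austin
Los Angeles
Dallas
San Diego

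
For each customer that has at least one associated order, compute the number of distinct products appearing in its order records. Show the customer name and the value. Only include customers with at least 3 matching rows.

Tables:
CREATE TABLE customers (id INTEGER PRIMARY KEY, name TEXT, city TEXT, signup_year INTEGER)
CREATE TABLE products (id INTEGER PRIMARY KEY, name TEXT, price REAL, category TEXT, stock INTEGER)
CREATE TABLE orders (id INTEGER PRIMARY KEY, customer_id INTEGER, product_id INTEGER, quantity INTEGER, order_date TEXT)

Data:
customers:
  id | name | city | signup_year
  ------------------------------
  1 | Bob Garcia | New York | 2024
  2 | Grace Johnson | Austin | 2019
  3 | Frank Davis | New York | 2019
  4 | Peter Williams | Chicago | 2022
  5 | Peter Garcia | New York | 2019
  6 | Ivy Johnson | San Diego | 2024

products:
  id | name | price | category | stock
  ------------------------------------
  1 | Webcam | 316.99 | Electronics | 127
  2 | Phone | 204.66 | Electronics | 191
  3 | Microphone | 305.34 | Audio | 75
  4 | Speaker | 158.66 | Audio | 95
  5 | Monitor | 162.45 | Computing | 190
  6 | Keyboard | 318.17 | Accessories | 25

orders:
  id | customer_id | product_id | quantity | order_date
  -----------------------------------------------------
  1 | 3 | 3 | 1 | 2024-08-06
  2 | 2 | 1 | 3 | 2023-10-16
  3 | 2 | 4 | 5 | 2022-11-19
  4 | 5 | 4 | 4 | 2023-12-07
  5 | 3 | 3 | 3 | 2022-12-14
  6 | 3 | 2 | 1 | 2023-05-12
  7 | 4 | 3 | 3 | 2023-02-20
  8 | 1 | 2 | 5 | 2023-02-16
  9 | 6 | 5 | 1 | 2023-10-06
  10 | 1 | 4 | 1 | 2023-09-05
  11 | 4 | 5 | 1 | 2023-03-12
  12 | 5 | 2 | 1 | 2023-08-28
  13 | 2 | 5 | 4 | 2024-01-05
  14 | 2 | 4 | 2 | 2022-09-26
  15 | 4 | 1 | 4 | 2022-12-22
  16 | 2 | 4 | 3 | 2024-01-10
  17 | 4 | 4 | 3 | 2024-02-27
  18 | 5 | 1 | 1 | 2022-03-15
SELECT p.name, COUNT(DISTINCT c.product_id) AS distinct_product_count FROM orders c JOIN customers p ON c.customer_id = p.id GROUP BY p.id, p.name HAVING COUNT(*) >= 3

Execution result:
name | distinct_product_count
Grace Johnson | 3
Frank Davis | 2
Peter Williams | 4
Peter Garcia | 3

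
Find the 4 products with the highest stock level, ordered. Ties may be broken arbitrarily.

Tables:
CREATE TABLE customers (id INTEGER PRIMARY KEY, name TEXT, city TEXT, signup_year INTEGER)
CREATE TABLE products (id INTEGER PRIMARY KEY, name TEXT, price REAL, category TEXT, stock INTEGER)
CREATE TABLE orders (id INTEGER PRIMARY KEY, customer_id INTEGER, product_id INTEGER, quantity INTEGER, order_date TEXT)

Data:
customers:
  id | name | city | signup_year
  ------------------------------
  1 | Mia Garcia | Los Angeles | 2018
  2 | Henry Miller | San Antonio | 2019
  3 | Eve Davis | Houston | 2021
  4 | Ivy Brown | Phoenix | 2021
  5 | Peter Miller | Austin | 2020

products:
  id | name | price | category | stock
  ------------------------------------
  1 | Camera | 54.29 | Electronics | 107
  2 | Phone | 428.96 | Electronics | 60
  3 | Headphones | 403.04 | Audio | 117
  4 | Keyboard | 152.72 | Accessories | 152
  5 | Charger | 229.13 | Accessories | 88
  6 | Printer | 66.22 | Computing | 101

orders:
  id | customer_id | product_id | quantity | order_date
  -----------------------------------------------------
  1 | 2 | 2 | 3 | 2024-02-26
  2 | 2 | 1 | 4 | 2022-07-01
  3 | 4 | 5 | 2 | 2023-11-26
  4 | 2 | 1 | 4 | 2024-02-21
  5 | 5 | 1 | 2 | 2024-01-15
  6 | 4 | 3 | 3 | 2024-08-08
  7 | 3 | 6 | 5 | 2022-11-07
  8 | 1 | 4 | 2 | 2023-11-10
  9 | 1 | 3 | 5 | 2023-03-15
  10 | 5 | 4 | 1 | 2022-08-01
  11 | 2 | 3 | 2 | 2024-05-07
SELECT name, stock FROM products ORDER BY stock DESC LIMIT 4

Execution result:
name | stock
Keyboard | 152
Headphones | 117
Camera | 107
Printer | 101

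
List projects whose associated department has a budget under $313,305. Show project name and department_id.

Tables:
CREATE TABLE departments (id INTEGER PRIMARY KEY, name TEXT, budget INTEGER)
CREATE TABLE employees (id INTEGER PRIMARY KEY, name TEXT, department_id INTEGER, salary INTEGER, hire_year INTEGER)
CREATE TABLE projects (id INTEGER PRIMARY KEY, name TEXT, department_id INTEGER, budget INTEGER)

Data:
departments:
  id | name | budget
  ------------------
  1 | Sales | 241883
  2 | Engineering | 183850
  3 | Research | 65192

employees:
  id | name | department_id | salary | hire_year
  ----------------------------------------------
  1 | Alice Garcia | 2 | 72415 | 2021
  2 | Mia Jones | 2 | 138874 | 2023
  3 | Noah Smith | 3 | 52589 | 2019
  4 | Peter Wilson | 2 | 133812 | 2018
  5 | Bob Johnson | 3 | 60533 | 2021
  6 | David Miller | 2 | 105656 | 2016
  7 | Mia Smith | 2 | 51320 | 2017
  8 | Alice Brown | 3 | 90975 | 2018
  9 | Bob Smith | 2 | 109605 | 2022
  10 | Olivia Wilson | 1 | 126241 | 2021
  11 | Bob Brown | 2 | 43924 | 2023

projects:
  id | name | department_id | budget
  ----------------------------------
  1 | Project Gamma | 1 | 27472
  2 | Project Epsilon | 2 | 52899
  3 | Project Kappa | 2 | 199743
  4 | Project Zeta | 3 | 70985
SELECT name, department_id FROM projects WHERE department_id IN (SELECT id FROM departments WHERE budget < 313305)

Execution result:
name | department_id
Project Gamma | 1
Project Epsilon | 2
Project Kappa | 2
Project Zeta | 3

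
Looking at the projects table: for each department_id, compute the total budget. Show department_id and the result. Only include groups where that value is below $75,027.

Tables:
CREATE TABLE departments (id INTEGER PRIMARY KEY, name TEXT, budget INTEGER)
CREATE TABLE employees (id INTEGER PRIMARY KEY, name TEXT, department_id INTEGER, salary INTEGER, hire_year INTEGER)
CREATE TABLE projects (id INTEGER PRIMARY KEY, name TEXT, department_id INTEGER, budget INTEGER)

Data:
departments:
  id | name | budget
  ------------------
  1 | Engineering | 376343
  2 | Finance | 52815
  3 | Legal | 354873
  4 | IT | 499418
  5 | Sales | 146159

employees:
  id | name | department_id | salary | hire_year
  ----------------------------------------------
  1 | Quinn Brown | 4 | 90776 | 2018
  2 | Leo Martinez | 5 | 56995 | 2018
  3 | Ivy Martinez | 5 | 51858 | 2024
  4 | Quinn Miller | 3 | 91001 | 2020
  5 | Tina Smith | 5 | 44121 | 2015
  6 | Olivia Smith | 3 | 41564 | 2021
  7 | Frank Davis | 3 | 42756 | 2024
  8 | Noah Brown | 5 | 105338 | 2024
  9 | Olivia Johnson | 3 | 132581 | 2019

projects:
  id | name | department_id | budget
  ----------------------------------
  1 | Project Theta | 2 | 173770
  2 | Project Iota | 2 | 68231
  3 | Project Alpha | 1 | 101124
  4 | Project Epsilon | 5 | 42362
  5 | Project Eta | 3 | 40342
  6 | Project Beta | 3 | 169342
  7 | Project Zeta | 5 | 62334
SELECT department_id, SUM(budget) AS sum_budget FROM projects GROUP BY department_id HAVING SUM(budget) < 75027

Execution result:
(no rows)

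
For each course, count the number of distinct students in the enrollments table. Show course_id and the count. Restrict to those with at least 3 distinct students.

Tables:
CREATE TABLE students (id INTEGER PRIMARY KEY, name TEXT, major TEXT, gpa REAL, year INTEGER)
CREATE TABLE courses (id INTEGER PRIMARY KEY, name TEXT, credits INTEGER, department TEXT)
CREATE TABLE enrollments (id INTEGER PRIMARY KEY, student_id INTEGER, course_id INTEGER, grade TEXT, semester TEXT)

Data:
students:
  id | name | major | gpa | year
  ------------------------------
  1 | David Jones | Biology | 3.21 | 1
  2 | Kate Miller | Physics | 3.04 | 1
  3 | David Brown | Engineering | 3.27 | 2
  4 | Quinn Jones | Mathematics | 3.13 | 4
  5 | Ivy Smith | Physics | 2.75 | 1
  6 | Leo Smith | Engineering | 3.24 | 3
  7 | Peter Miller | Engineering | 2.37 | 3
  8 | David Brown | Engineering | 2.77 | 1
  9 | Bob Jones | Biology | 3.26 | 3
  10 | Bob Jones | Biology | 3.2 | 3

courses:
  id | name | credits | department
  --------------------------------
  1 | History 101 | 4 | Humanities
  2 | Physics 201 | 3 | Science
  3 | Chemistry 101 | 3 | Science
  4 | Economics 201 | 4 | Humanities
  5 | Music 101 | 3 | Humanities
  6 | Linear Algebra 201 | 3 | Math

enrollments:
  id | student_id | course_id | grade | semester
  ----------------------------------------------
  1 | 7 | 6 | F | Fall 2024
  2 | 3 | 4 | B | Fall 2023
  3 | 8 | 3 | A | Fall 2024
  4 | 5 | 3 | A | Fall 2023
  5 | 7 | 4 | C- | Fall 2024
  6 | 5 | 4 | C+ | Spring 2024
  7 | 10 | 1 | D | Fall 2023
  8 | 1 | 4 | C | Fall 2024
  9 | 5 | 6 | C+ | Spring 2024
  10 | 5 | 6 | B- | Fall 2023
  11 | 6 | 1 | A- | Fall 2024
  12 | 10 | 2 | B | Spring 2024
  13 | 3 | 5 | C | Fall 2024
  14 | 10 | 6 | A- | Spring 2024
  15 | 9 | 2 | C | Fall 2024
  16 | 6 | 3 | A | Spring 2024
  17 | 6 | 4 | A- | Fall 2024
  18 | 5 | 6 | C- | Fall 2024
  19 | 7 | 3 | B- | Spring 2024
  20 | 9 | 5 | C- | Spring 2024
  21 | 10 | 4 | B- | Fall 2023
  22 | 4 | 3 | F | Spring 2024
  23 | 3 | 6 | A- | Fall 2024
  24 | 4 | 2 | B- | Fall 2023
SELECT course_id, COUNT(DISTINCT student_id) AS distinct_student_count FROM enrollments GROUP BY course_id HAVING COUNT(DISTINCT student_id) >= 3

Execution result:
course_id | distinct_student_count
2 | 3
3 | 5
4 | 6
6 | 4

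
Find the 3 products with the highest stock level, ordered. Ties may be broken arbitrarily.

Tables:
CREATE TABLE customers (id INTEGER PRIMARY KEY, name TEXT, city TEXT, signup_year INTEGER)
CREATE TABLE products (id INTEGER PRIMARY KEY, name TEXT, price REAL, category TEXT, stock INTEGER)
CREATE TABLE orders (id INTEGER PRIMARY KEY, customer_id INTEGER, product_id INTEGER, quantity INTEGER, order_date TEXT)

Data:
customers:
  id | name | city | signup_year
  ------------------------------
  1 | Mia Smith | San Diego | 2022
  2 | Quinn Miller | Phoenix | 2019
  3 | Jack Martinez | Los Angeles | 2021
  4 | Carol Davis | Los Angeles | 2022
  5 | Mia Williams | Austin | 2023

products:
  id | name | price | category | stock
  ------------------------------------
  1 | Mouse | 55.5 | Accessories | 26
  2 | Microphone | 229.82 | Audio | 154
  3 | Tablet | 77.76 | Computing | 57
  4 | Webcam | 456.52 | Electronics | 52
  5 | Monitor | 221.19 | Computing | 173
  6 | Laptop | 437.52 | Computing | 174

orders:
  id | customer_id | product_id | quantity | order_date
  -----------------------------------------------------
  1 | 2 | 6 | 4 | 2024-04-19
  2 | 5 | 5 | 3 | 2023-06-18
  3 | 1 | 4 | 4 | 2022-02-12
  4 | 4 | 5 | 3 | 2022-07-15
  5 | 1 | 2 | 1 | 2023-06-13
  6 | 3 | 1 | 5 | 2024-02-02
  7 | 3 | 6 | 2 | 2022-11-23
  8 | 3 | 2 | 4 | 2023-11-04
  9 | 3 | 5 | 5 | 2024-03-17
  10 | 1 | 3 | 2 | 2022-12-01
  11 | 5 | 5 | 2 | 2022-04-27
SELECT name, stock FROM products ORDER BY stock DESC LIMIT 3

Execution result:
name | stock
Laptop | 174
Monitor | 173
Microphone | 154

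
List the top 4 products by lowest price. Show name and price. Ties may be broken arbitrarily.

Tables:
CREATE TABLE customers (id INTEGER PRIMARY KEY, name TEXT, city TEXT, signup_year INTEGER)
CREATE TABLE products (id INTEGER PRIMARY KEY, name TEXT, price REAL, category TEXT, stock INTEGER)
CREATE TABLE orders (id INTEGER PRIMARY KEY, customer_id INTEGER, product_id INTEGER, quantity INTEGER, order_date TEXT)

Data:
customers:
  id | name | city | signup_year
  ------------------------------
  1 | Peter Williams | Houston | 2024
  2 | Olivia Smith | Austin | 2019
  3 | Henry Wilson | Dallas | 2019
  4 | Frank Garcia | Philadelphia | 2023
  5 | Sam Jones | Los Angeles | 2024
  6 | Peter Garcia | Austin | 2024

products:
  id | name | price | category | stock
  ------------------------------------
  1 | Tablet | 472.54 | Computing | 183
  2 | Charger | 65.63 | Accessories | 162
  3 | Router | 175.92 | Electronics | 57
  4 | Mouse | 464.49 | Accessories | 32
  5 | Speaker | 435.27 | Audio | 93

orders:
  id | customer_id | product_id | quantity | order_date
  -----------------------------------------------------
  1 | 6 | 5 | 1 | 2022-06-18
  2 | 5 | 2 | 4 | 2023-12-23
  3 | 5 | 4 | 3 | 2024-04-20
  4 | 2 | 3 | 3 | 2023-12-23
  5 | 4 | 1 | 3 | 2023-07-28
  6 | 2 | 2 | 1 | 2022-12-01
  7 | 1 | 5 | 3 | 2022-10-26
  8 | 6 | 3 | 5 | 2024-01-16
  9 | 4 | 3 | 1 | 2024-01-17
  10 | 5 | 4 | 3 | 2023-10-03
SELECT name, price FROM products ORDER BY price ASC LIMIT 4

Execution result:
name | price
Charger | 65.63
Router | 175.92
Speaker | 435.27
Mouse | 464.49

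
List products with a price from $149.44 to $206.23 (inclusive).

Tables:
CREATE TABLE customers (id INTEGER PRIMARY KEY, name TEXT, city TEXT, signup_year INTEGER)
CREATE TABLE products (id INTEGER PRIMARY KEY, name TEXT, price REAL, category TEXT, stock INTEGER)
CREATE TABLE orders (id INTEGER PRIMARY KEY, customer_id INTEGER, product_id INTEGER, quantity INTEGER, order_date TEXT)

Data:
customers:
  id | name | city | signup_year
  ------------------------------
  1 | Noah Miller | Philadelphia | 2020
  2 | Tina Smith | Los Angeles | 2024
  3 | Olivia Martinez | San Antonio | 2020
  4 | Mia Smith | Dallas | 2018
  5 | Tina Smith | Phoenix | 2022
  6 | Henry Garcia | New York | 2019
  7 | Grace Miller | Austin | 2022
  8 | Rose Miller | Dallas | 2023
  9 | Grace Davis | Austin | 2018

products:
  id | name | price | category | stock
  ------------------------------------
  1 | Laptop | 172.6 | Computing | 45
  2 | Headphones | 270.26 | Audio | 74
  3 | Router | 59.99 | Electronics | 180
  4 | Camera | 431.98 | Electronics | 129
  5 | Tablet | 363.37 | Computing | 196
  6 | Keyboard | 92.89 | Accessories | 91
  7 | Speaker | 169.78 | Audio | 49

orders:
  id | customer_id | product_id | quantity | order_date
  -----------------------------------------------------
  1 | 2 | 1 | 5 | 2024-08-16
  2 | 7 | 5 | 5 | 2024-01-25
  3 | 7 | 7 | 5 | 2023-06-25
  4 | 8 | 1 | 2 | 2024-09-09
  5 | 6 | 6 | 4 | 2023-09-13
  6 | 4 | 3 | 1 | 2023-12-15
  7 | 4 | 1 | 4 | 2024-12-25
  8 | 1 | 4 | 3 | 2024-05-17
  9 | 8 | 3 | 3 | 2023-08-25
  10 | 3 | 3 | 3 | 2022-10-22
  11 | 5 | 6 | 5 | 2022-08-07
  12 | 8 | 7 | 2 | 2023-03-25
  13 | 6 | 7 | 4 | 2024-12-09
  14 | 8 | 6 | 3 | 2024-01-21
SELECT name, price FROM products WHERE price BETWEEN 149.44 AND 206.23

Execution result:
name | price
Laptop | 172.60
Speaker | 169.78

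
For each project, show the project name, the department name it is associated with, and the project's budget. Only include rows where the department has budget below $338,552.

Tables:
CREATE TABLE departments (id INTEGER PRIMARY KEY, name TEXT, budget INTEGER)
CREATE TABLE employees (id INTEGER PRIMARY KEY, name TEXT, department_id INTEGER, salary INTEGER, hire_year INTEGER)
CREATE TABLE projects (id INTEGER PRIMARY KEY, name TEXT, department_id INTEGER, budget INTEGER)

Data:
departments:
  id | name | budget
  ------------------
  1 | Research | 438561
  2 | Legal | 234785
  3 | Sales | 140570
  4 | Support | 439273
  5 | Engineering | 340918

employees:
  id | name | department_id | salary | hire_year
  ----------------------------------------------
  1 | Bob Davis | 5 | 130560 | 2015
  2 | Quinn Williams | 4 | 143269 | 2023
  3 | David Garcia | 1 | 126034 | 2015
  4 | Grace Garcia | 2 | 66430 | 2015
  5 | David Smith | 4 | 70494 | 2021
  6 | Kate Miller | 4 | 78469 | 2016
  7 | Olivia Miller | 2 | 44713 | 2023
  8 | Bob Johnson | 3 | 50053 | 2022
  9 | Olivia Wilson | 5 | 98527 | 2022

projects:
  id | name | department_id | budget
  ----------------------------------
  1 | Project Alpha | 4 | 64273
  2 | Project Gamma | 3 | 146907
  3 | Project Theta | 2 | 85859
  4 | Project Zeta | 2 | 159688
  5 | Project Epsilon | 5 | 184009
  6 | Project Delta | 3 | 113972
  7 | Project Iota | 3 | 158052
SELECT c.name, p.name AS department, c.budget FROM projects c JOIN departments p ON c.department_id = p.id WHERE p.budget < 338552

Execution result:
name | department | budget
Project Gamma | Sales | 146907
Project Theta | Legal | 85859
Project Zeta | Legal | 159688
Project Delta | Sales | 113972
Project Iota | Sales | 158052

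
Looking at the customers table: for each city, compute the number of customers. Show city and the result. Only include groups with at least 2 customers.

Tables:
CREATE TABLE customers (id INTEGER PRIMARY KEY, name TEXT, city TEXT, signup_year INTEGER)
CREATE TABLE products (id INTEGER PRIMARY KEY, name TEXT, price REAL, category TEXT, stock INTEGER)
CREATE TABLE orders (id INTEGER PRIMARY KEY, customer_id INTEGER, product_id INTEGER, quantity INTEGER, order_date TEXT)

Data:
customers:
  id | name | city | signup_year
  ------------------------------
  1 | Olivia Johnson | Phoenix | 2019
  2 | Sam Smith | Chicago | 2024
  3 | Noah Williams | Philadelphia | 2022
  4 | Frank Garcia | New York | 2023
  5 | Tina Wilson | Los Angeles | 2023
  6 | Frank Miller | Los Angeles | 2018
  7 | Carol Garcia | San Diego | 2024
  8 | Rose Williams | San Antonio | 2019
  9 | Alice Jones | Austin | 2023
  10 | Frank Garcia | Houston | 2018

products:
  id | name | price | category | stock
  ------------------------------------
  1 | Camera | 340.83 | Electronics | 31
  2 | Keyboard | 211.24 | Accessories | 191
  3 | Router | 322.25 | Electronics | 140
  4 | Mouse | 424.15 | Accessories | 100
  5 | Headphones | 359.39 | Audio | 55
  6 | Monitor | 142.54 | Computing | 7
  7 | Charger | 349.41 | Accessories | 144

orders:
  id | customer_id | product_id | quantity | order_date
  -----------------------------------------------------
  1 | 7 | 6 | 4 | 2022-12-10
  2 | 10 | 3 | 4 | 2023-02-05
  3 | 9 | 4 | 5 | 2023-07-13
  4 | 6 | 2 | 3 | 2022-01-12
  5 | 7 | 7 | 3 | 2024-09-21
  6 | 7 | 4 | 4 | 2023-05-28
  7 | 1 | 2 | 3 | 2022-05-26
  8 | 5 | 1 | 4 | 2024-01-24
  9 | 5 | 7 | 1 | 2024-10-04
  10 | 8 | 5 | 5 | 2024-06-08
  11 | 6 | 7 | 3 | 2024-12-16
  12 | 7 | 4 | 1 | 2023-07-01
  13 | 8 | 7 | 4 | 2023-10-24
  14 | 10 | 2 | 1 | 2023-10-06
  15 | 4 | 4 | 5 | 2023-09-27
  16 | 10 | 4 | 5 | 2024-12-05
SELECT city, COUNT(*) AS n FROM customers GROUP BY city HAVING COUNT(*) >= 2

Execution result:
city | n
Los Angeles | 2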